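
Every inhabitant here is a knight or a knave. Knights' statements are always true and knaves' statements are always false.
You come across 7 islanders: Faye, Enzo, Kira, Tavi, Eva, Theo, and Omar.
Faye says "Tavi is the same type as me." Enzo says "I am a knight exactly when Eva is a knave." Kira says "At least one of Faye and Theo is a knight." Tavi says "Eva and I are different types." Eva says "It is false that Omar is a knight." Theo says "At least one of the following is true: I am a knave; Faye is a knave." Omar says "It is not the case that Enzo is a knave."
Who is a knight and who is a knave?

Faye is a knave, so "Tavi is the same type as me" must be False — and it is.
As a knight, Enzo's statement "I am a knight exactly when Eva is a knave" should be true; it is.
Kira is a knight, and the claim "at least one of Faye and Theo is a knight" is indeed true.
Tavi is a knight; "Eva and I are different types" is true, as required.
Eva is a knave, so "it is false that Omar is a knight" must be False — and it is.
Theo is a knight, and the claim "at least one of the following is true: I am a knave; Faye is a knave" is indeed true.
As a knight, Omar's statement "it is not the case that Enzo is a knave" should be true; it is.

Knights: Enzo, Kira, Tavi, Theo, and Omar. Knaves: Faye and Eva.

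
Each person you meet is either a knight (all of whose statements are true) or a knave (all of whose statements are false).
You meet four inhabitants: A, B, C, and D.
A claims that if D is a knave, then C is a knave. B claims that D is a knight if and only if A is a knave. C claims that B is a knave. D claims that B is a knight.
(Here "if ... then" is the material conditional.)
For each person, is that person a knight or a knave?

A is a knave, B is a knave, C is a knight, and D is a knave.

A is a knave, and the claim "if D is a knave, then C is a knave" is indeed False.
As a knave, B's statement "D is a knight if and only if A is a knave" should be False; it is.
C is a knight; "B is a knave" is True, as required.
D is a knave; "B is a knight" is False, as required.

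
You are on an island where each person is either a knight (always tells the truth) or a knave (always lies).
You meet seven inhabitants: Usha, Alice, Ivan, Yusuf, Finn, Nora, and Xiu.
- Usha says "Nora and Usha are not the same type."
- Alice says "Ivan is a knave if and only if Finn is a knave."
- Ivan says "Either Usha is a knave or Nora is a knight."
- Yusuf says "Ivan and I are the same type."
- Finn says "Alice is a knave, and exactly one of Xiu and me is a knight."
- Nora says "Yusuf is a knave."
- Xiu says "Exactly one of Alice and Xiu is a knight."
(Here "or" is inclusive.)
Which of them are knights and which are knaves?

Usha is a knave, Alice is a knave, Ivan is a knight, Yusuf is a knight, Finn is a knave, Nora is a knave, and Xiu is a knave.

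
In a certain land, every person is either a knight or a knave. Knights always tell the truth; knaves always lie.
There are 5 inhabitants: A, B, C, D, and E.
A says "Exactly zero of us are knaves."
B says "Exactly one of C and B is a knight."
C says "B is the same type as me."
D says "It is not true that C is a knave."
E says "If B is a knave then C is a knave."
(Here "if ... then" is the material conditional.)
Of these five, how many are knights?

2

The unique consistent assignment is A=knave, B=knight, C=knave, D=knave, E=knight.
That has 2 knights.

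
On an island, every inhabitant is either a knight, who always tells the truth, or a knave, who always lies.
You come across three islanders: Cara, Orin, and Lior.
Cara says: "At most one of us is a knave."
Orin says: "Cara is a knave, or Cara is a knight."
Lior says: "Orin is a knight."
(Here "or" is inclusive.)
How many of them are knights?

3

The unique consistent assignment is Cara=knight, Orin=knight, Lior=knight.
That has 3 knights.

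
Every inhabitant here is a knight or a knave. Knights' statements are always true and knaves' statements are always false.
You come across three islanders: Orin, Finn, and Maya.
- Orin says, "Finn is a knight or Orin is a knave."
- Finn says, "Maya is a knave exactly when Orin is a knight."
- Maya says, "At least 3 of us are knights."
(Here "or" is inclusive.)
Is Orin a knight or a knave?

Orin is a knight.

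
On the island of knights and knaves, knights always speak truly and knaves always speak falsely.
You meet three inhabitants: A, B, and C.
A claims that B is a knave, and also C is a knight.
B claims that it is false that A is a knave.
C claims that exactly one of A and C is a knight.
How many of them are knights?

The unique consistent assignment is A=knave, B=knave, C=knave.
That has 0 knights.

0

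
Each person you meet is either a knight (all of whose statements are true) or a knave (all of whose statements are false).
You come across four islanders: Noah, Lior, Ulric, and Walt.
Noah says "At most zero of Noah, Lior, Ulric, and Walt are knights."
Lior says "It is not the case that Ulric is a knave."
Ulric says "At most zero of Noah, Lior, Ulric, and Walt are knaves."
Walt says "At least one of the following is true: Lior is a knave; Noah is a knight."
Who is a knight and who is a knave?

Suppose Noah is a knight. Then Noah's statement "at most zero of Noah, Lior, Ulric, and Walt are knights" would have to be true. Checking the 8 ways to assign the others, none is consistent with every speaker.
(For instance, with Lior=knave, Ulric=knave, Walt=knight, Noah's claim "at most zero of Noah, Lior, Ulric, and Walt are knights" comes out false where it would need to be true.)
So Noah must be a knave, making "at most zero of Noah, Lior, Ulric, and Walt are knights" false. Taking Noah=knave, Lior=knave, Ulric=knave, Walt=knight, each remaining statement checks out:
  Lior (knave): "it is not the case that Ulric is a knave" — false. ✓
  Ulric (knave): "at most zero of Noah, Lior, Ulric, and Walt are knaves" — false. ✓
  Walt (knight): "at least one of the following is true: Lior is a knave; Noah is a knight" — true. ✓
This is the unique consistent assignment.

Noah is a knave, Lior is a knave, Ulric is a knave, and Walt is a knight.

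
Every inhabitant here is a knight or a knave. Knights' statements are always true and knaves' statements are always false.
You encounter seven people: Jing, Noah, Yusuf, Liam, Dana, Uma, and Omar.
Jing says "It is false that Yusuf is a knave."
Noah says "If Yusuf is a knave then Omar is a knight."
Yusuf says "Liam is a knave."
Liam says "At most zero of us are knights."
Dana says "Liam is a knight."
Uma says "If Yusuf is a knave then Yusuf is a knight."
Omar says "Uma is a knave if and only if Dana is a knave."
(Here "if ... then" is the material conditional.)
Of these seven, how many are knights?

4

The unique consistent assignment is Jing=knight, Noah=knight, Yusuf=knight, Liam=knave, Dana=knave, Uma=knight, Omar=knave.
That has 4 knights.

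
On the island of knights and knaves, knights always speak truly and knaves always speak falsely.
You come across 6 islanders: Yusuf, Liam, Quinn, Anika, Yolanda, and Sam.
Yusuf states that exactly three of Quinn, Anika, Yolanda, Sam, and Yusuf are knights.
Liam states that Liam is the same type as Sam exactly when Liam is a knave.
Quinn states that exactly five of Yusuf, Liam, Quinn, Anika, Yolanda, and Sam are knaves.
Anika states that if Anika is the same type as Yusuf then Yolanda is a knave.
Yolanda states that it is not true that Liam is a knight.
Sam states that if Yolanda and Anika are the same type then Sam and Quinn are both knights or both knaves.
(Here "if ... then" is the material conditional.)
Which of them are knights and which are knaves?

Yusuf is a knave, and the claim "exactly three of Quinn, Anika, Yolanda, Sam, and Yusuf are knights" is indeed false.
Liam (knave): "Liam is the same type as Sam exactly when Liam is a knave" — false. ✓
Since Quinn is a knave, "exactly five of Yusuf, Liam, Quinn, Anika, Yolanda, and Sam are knaves" needs to be false, which holds.
Since Anika is a knave, "if Anika is the same type as Yusuf then Yolanda is a knave" needs to be false, which holds.
Yolanda is a knight, so "it is not true that Liam is a knight" must be true — and it is.
As a knight, Sam's statement "if Yolanda and Anika are the same type then Sam and Quinn are both knights or both knaves" should be true; it is.

Knights: Yolanda and Sam. Knaves: Yusuf, Liam, Quinn, and Anika.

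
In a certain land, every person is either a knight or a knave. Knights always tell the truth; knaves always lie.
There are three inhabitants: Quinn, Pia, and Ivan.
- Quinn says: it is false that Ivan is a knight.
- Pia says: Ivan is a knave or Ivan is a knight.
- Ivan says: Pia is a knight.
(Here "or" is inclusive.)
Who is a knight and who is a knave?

Suppose Quinn is a knight. Then Quinn's statement "it is false that Ivan is a knight" would have to be true. Checking the 4 ways to assign the others, none is consistent with every speaker.
(For instance, with Pia=knight, Ivan=knight, Quinn's claim "it is false that Ivan is a knight" comes out false where it would need to be true.)
So Quinn must be a knave, making "it is false that Ivan is a knight" false. Taking Quinn=knave, Pia=knight, Ivan=knight, each remaining statement checks out:
  Pia (knight): "Ivan is a knave or Ivan is a knight" — true. ✓
  Ivan (knight): "Pia is a knight" — true. ✓
This is the unique consistent assignment.

Knights: Pia and Ivan. Knaves: Quinn.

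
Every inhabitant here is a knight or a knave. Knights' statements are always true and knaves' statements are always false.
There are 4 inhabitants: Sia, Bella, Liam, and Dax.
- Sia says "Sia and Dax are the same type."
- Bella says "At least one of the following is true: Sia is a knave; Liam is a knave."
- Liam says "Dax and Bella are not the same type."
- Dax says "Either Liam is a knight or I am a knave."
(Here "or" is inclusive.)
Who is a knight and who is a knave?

Sia is a knight, so "Sia and Dax are the same type" must be True — and it is.
As a knave, Bella's statement "at least one of the following is true: Sia is a knave; Liam is a knave" should be False; it is.
Liam is a knight, and the claim "Dax and Bella are not the same type" is indeed True.
Dax is a knight; "either Liam is a knight or I am a knave" is True, as required.

Sia is a knight, Bella is a knave, Liam is a knight, and Dax is a knight.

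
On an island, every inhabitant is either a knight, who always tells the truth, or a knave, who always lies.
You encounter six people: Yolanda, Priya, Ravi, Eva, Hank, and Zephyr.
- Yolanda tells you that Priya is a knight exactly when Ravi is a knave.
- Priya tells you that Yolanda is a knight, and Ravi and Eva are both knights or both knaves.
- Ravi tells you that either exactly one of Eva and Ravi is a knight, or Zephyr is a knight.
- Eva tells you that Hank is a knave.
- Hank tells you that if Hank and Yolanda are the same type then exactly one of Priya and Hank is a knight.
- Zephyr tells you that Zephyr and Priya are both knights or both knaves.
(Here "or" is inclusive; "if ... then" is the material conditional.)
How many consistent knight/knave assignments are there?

0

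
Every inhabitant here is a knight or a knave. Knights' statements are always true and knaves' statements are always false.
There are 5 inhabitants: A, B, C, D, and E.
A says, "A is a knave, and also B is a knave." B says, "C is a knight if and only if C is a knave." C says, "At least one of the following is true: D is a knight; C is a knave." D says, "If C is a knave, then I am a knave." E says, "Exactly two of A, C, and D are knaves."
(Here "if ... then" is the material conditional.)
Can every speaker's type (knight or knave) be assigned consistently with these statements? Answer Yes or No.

No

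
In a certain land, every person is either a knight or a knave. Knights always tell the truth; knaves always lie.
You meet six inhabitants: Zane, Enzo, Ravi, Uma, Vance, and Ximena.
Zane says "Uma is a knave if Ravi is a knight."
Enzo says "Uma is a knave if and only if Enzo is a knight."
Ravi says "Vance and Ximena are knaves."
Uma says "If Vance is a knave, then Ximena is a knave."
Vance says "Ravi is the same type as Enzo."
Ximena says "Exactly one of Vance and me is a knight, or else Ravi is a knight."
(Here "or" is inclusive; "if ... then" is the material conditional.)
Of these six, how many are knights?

3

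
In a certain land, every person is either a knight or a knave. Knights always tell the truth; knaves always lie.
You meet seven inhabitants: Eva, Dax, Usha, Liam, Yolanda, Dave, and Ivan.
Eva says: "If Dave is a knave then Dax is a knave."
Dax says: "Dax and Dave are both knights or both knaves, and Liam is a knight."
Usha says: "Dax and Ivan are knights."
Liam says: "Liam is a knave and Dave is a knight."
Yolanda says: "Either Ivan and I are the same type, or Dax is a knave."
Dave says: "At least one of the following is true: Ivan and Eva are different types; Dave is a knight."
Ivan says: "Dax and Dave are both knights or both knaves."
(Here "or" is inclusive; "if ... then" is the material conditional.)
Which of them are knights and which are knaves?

Knights: Eva, Yolanda, and Ivan. Knaves: Dax, Usha, Liam, and Dave.

Eva is a knight; "if Dave is a knave then Dax is a knave" is true, as required.
Dax is a knave, so "Dax and Dave are both knights or both knaves, and Liam is a knight" must be False — and it is.
Usha is a knave, and the claim "Dax and Ivan are knights" is indeed False.
As a knave, Liam's statement "Liam is a knave and Dave is a knight" should be False; it is.
Yolanda is a knight, and the claim "either Ivan and I are the same type, or Dax is a knave" is indeed true.
Since Dave is a knave, "at least one of the following is true: Ivan and Eva are different types; Dave is a knight" needs to be False, which holds.
Ivan (knight): "Dax and Dave are both knights or both knaves" — true. ✓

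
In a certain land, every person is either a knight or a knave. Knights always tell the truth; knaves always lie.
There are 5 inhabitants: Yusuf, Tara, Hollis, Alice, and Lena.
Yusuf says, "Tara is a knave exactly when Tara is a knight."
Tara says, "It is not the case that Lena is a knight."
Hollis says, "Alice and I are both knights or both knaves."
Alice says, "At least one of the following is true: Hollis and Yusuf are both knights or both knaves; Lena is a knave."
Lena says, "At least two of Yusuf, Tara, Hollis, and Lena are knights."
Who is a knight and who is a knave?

Yusuf is a knave, Tara is a knight, Hollis is a knave, Alice is a knight, and Lena is a knave.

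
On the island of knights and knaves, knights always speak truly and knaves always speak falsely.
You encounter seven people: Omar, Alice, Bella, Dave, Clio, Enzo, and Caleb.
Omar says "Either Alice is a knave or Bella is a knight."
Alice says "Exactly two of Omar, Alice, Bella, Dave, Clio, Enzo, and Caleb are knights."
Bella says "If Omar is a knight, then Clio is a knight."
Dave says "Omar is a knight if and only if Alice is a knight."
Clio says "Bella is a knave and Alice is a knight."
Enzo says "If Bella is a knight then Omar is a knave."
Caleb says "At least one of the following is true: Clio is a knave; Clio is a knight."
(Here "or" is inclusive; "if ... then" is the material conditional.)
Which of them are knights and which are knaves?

Omar is a knight, so "either Alice is a knave or Bella is a knight" must be True — and it is.
Alice is a knave, so "exactly two of Omar, Alice, Bella, Dave, Clio, Enzo, and Caleb are knights" must be false — and it is.
Bella is a knave; "if Omar is a knight, then Clio is a knight" is false, as required.
Dave (knave): "Omar is a knight if and only if Alice is a knight" — false. ✓
Clio (knave): "Bella is a knave and Alice is a knight" — false. ✓
As a knight, Enzo's statement "if Bella is a knight then Omar is a knave" should be True; it is.
Since Caleb is a knight, "at least one of the following is true: Clio is a knave; Clio is a knight" needs to be True, which holds.

Omar is a knight, Alice is a knave, Bella is a knave, Dave is a knave, Clio is a knave, Enzo is a knight, and Caleb is a knight.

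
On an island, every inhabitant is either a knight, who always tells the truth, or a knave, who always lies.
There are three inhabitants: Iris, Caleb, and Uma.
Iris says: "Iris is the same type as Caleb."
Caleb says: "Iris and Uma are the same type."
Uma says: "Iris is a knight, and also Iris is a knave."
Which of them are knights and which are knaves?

Iris is a knave, and the claim "Iris is the same type as Caleb" is indeed False.
Caleb is a knight, so "Iris and Uma are the same type" must be True — and it is.
As a knave, Uma's statement "Iris is a knight, and also Iris is a knave" should be False; it is.

Iris is a knave, Caleb is a knight, and Uma is a knave.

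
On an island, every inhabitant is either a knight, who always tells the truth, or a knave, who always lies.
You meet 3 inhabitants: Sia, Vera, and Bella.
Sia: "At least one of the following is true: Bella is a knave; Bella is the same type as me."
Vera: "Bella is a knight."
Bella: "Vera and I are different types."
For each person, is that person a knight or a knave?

Sia is a knight, Vera is a knave, and Bella is a knave.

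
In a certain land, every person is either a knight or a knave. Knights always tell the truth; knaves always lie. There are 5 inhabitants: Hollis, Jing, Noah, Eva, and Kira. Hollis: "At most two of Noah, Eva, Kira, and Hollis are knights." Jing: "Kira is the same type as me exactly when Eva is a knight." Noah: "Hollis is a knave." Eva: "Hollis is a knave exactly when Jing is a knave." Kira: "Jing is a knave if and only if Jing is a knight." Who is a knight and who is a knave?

Hollis is a knight; "at most two of Noah, Eva, Kira, and Hollis are knights" is true, as required.
As a knave, Jing's statement "Kira is the same type as me exactly when Eva is a knight" should be false; it is.
Noah is a knave, so "Hollis is a knave" must be false — and it is.
Eva is a knave, so "Hollis is a knave exactly when Jing is a knave" must be false — and it is.
As a knave, Kira's statement "Jing is a knave if and only if Jing is a knight" should be false; it is.

Hollis is a knight, Jing is a knave, Noah is a knave, Eva is a knave, and Kira is a knave.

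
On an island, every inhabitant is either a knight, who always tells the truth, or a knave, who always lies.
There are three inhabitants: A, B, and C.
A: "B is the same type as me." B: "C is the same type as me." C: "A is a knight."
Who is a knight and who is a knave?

A is a knight, B is a knight, and C is a knight.

Since A is a knight, "B is the same type as me" needs to be True, which holds.
B (knight): "C is the same type as me" — True. ✓
C is a knight, and the claim "A is a knight" is indeed True.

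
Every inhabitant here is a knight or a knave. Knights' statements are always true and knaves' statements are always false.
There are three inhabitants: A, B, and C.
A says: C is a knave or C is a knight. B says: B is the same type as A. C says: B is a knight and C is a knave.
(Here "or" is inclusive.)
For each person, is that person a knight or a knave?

A is a knight, and the claim "C is a knave or C is a knight" is indeed true.
B is a knave, so "B is the same type as A" must be false — and it is.
C (knave): "B is a knight and C is a knave" — false. ✓

A is a knight, B is a knave, and C is a knave.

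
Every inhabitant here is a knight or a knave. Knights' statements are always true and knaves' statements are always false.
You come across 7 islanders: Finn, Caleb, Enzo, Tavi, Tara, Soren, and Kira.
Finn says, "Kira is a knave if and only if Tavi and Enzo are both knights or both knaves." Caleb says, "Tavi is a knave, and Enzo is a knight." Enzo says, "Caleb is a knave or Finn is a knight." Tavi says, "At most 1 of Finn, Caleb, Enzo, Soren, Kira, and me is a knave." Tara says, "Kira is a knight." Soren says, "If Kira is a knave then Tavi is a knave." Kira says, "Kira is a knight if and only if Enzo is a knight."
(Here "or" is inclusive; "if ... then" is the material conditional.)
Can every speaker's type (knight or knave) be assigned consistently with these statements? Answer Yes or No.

Checking all 128 assignments, each has at least one speaker whose statement's truth value contradicts their type.

No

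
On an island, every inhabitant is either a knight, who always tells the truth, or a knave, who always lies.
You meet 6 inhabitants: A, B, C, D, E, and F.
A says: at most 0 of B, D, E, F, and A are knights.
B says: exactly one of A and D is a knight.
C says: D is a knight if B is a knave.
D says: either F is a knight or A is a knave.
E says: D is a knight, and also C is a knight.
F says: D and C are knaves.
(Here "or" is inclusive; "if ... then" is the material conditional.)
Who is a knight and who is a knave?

Knights: B, C, D, and E. Knaves: A and F.

As a knave, A's statement "at most 0 of B, D, E, F, and A are knights" should be False; it is.
B is a knight; "exactly one of A and D is a knight" is True, as required.
C is a knight, so "D is a knight if B is a knave" must be True — and it is.
D (knight): "either F is a knight or A is a knave" — True. ✓
As a knight, E's statement "D is a knight, and also C is a knight" should be True; it is.
F is a knave; "D and C are knaves" is False, as required.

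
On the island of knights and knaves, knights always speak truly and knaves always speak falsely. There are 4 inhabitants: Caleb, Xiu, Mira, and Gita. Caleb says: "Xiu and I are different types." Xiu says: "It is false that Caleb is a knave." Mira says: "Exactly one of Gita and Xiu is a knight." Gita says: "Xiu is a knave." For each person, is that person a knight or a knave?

Caleb is a knave, Xiu is a knave, Mira is a knight, and Gita is a knight.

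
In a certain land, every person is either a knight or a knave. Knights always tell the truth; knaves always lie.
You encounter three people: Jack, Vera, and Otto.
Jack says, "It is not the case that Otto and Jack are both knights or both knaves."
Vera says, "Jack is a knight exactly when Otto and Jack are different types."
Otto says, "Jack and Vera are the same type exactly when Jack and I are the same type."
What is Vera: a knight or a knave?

Consistent assignments: {Jack=knight, Vera=knight, Otto=knave}; {Jack=knave, Vera=knight, Otto=knave}
In every consistent assignment, Vera is a knight.

Vera is a knight.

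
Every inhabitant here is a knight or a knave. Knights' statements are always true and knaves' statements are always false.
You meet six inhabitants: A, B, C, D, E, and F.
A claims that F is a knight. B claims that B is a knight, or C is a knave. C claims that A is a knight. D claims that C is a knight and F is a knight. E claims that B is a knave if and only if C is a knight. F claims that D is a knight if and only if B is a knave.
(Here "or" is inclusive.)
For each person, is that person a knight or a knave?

A is a knight, and the claim "F is a knight" is indeed true.
B is a knave, so "B is a knight, or C is a knave" must be false — and it is.
C is a knight; "A is a knight" is true, as required.
D is a knight, and the claim "C is a knight and F is a knight" is indeed true.
As a knight, E's statement "B is a knave if and only if C is a knight" should be true; it is.
F (knight): "D is a knight if and only if B is a knave" — true. ✓

A is a knight, B is a knave, C is a knight, D is a knight, E is a knight, and F is a knight.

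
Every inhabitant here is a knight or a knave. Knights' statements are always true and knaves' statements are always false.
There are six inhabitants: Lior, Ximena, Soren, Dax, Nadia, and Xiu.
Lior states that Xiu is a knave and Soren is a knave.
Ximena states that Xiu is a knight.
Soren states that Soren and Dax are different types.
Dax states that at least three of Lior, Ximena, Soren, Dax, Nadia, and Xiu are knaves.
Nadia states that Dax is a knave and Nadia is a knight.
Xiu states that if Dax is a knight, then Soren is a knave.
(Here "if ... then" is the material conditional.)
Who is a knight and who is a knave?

Knights: Ximena, Soren, Nadia, and Xiu. Knaves: Lior and Dax.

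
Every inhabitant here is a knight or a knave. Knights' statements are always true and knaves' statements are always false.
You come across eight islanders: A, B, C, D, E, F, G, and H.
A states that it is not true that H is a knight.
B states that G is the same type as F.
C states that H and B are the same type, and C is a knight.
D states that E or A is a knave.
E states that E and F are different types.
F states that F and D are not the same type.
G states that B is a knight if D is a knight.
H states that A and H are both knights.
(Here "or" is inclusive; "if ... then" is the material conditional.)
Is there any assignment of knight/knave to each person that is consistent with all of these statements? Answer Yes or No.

Yes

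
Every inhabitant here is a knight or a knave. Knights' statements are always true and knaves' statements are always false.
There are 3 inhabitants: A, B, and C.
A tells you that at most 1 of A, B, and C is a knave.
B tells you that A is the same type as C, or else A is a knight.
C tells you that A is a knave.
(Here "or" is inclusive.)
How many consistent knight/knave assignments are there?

Consistent assignments:
  A=knight, B=knight, C=knave
  A=knave, B=knave, C=knight

2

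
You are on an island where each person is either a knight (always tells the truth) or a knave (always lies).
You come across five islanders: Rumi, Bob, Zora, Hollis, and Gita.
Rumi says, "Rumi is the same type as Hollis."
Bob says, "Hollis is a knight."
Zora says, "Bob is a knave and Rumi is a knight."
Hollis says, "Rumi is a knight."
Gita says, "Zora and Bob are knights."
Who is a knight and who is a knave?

Knights: Rumi, Bob, and Hollis. Knaves: Zora and Gita.

Suppose Rumi is a knave. Then Rumi's statement "Rumi is the same type as Hollis" would have to be false. Checking the 16 ways to assign the others, none is consistent with every speaker.
(For instance, with Bob=knight, Zora=knave, Hollis=knight, Gita=knave, Hollis's claim "Rumi is a knight" comes out false where it would need to be true.)
So Rumi must be a knight, making "Rumi is the same type as Hollis" true. Taking Rumi=knight, Bob=knight, Zora=knave, Hollis=knight, Gita=knave, each remaining statement checks out:
  Bob (knight): "Hollis is a knight" — true. ✓
  Zora (knave): "Bob is a knave and Rumi is a knight" — false. ✓
  Hollis (knight): "Rumi is a knight" — true. ✓
  Gita (knave): "Zora and Bob are knights" — false. ✓
This is the unique consistent assignment.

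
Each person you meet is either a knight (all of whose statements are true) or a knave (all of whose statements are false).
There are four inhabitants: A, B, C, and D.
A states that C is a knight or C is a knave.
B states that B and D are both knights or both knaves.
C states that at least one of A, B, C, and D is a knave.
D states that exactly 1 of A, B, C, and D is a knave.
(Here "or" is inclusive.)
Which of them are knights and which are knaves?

A is a knight, B is a knave, C is a knight, and D is a knight.

As a knight, A's statement "C is a knight or C is a knave" should be true; it is.
B (knave): "B and D are both knights or both knaves" — False. ✓
C is a knight; "at least one of A, B, C, and D is a knave" is true, as required.
D is a knight; "exactly 1 of A, B, C, and D is a knave" is true, as required.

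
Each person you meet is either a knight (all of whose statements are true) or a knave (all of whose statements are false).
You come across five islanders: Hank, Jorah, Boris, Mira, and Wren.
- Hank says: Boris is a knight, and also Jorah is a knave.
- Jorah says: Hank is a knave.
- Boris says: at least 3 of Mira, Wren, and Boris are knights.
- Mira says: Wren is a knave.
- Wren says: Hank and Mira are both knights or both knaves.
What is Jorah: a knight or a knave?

Jorah is a knight.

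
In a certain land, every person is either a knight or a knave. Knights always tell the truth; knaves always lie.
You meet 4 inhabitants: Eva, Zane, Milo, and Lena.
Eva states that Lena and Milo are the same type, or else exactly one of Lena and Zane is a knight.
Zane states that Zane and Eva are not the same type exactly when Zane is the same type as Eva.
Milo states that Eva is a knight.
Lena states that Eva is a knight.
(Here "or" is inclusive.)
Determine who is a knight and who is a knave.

Knights: Eva, Milo, and Lena. Knaves: Zane.

Suppose Eva is a knave. Then Eva's statement "Lena and Milo are the same type, or else exactly one of Lena and Zane is a knight" would have to be false. Checking the 8 ways to assign the others, none is consistent with every speaker.
(For instance, with Zane=knave, Milo=knight, Lena=knight, Eva's claim "Lena and Milo are the same type, or else exactly one of Lena and Zane is a knight" comes out true where it would need to be false.)
So Eva must be a knight, making "Lena and Milo are the same type, or else exactly one of Lena and Zane is a knight" true. Taking Eva=knight, Zane=knave, Milo=knight, Lena=knight, each remaining statement checks out:
  Zane (knave): "Zane and Eva are not the same type exactly when Zane is the same type as Eva" — false. ✓
  Milo (knight): "Eva is a knight" — true. ✓
  Lena (knight): "Eva is a knight" — true. ✓
This is the unique consistent assignment.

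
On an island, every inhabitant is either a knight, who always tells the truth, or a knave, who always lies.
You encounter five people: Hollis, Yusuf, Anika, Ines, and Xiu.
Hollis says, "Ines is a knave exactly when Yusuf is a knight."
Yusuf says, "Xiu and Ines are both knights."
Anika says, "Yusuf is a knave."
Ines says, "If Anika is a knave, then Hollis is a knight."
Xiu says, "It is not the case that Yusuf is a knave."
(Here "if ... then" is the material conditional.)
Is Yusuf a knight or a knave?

Yusuf is a knave.

Consistent assignments: {Hollis=knight, Yusuf=knave, Anika=knight, Ines=knight, Xiu=knave}
In every consistent assignment, Yusuf is a knave.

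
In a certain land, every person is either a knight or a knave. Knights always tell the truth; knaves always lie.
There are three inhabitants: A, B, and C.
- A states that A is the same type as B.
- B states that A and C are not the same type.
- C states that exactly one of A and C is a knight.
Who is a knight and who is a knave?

A is a knave, B is a knight, and C is a knight.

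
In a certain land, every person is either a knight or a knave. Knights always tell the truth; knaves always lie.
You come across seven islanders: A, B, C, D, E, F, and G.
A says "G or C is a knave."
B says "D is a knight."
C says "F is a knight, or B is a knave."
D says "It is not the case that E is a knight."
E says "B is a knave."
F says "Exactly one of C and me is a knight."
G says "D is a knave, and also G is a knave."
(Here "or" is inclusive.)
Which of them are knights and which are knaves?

Since A is a knight, "G or C is a knave" needs to be True, which holds.
B is a knight, and the claim "D is a knight" is indeed True.
C is a knave, so "F is a knight, or B is a knave" must be False — and it is.
D is a knight; "it is not the case that E is a knight" is True, as required.
E is a knave; "B is a knave" is False, as required.
F is a knave; "exactly one of C and me is a knight" is False, as required.
Since G is a knave, "D is a knave, and also G is a knave" needs to be False, which holds.

A is a knight, B is a knight, C is a knave, D is a knight, E is a knave, F is a knave, and G is a knave.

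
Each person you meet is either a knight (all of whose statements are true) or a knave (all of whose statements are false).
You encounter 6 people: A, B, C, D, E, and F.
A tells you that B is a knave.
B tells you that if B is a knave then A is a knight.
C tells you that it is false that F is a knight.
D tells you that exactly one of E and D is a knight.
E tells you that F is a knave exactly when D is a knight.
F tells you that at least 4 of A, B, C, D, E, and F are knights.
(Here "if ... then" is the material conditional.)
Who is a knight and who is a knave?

A is a knave, B is a knight, C is a knight, D is a knave, E is a knave, and F is a knave.

Since A is a knave, "B is a knave" needs to be false, which holds.
Since B is a knight, "if B is a knave then A is a knight" needs to be True, which holds.
C is a knight, so "it is false that F is a knight" must be True — and it is.
D is a knave; "exactly one of E and D is a knight" is false, as required.
As a knave, E's statement "F is a knave exactly when D is a knight" should be false; it is.
F is a knave, and the claim "at least 4 of A, B, C, D, E, and F are knights" is indeed false.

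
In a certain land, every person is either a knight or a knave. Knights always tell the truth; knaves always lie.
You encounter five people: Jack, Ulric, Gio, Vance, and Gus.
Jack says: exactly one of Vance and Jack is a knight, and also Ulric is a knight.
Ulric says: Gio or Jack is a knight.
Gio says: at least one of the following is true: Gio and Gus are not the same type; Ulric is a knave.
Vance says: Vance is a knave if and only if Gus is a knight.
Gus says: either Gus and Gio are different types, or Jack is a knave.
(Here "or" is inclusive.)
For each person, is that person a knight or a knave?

Jack (knight): "exactly one of Vance and Jack is a knight, and also Ulric is a knight" — True. ✓
Ulric (knight): "Gio or Jack is a knight" — True. ✓
Gio is a knave, so "at least one of the following is true: Gio and Gus are not the same type; Ulric is a knave" must be False — and it is.
Vance is a knave; "Vance is a knave if and only if Gus is a knight" is False, as required.
Gus is a knave, and the claim "either Gus and Gio are different types, or Jack is a knave" is indeed False.

Knights: Jack and Ulric. Knaves: Gio, Vance, and Gus.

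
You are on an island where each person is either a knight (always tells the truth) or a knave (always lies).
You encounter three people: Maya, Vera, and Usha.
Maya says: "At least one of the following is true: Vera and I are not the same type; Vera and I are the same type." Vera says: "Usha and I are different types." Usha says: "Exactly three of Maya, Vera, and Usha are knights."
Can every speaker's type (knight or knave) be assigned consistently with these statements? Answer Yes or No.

Yes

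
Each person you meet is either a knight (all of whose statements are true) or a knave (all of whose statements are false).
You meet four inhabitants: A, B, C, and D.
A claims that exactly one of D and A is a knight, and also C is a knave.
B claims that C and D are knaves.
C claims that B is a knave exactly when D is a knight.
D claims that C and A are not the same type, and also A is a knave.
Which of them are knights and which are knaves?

A is a knave, B is a knave, C is a knight, and D is a knight.

Suppose A is a knight. Then A's statement "exactly one of D and A is a knight, and also C is a knave" would have to be true. Checking the 8 ways to assign the others, none is consistent with every speaker.
(For instance, with B=knave, C=knight, D=knight, A's claim "exactly one of D and A is a knight, and also C is a knave" comes out false where it would need to be true.)
So A must be a knave, making "exactly one of D and A is a knight, and also C is a knave" false. Taking A=knave, B=knave, C=knight, D=knight, each remaining statement checks out:
  B (knave): "C and D are knaves" — false. ✓
  C (knight): "B is a knave exactly when D is a knight" — true. ✓
  D (knight): "C and A are not the same type, and also A is a knave" — true. ✓
This is the unique consistent assignment.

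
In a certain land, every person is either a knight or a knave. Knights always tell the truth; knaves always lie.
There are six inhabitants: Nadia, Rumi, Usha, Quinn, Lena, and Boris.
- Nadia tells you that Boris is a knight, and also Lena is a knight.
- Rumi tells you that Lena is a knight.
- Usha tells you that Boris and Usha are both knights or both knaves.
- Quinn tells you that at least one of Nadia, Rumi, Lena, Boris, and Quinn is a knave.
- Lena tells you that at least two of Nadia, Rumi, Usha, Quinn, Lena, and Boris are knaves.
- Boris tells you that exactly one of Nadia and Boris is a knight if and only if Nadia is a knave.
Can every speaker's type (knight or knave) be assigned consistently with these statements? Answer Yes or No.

No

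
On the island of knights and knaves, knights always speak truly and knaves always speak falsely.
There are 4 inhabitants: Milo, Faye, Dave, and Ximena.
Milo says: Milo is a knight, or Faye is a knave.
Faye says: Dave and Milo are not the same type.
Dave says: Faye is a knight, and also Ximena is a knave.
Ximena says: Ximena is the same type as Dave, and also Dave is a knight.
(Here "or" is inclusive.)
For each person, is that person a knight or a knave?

Suppose Milo is a knight. Then Milo's statement "Milo is a knight, or Faye is a knave" would have to be true. Checking the 8 ways to assign the others, none is consistent with every speaker.
(For instance, with Faye=knight, Dave=knight, Ximena=knave, Faye's claim "Dave and Milo are not the same type" comes out false where it would need to be true.)
So Milo must be a knave, making "Milo is a knight, or Faye is a knave" false. Taking Milo=knave, Faye=knight, Dave=knight, Ximena=knave, each remaining statement checks out:
  Faye (knight): "Dave and Milo are not the same type" — true. ✓
  Dave (knight): "Faye is a knight, and also Ximena is a knave" — true. ✓
  Ximena (knave): "Ximena is the same type as Dave, and also Dave is a knight" — false. ✓
This is the unique consistent assignment.

Knights: Faye and Dave. Knaves: Milo and Ximena.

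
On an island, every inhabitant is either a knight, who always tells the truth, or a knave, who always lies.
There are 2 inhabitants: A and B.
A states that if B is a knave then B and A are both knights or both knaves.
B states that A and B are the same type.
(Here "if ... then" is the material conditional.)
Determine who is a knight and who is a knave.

Knights: A and B. Knaves: none.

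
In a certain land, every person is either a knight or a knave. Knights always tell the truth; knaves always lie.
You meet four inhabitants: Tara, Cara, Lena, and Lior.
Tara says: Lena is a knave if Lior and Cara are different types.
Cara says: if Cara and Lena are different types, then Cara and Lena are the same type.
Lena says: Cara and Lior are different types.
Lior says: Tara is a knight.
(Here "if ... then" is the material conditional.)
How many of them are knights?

The unique consistent assignment is Tara=knave, Cara=knight, Lena=knight, Lior=knave.
That has 2 knights.

2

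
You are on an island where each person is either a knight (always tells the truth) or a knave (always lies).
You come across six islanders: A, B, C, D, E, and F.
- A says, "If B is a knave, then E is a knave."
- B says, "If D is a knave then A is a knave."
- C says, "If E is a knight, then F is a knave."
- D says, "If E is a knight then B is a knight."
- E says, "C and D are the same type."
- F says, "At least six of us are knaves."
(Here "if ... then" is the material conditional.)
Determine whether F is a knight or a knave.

Consistent assignments: {A=knight, B=knight, C=knight, D=knight, E=knight, F=knave}
In every consistent assignment, F is a knave.

F is a knave.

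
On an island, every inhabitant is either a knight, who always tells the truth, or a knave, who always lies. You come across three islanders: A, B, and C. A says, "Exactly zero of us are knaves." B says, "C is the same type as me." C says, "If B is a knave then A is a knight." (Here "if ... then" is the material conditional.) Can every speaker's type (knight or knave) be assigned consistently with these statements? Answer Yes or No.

Yes

One consistent assignment: A=knight, B=knight, C=knight.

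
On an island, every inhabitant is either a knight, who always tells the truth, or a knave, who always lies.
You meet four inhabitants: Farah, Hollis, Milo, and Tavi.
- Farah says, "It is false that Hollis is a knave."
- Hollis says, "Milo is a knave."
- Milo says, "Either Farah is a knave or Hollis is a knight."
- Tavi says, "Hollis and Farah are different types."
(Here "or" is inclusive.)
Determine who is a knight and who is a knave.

Farah is a knave, Hollis is a knave, Milo is a knight, and Tavi is a knave.

Since Farah is a knave, "it is false that Hollis is a knave" needs to be False, which holds.
Hollis is a knave; "Milo is a knave" is False, as required.
Milo is a knight; "either Farah is a knave or Hollis is a knight" is true, as required.
Tavi is a knave, so "Hollis and Farah are different types" must be False — and it is.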